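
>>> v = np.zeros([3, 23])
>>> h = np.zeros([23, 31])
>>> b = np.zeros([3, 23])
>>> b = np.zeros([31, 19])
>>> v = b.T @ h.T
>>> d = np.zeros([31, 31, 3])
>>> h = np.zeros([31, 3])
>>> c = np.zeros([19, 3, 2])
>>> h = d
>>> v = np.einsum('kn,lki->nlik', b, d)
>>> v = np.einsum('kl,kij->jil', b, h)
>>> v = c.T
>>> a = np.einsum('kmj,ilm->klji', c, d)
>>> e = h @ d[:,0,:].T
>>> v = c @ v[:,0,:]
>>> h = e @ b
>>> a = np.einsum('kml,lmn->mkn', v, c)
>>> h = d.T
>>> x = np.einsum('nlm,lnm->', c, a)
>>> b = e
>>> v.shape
(19, 3, 19)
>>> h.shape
(3, 31, 31)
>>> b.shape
(31, 31, 31)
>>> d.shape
(31, 31, 3)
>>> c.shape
(19, 3, 2)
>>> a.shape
(3, 19, 2)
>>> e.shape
(31, 31, 31)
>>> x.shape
()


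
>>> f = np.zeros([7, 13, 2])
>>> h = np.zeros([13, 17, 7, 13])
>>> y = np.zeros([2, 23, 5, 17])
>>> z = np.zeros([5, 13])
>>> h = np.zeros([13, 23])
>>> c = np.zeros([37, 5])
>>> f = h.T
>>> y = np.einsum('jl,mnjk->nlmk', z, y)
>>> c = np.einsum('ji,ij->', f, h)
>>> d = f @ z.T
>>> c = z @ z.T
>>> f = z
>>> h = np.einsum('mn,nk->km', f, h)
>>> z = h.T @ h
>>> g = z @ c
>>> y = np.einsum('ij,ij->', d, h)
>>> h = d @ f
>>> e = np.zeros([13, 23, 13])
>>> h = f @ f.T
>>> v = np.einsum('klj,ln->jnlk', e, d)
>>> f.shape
(5, 13)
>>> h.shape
(5, 5)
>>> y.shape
()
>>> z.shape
(5, 5)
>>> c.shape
(5, 5)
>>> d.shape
(23, 5)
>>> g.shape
(5, 5)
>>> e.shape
(13, 23, 13)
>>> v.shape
(13, 5, 23, 13)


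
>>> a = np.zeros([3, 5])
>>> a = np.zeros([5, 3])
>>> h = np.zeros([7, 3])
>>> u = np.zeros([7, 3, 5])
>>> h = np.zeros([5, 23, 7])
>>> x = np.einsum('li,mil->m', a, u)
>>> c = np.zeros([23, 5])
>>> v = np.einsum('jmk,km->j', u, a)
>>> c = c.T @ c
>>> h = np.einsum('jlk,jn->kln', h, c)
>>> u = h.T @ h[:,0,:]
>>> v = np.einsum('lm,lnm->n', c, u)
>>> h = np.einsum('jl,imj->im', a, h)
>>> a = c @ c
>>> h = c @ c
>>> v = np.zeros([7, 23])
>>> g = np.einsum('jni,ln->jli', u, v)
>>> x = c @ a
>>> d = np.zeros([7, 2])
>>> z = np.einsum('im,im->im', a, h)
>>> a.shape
(5, 5)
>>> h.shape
(5, 5)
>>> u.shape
(5, 23, 5)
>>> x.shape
(5, 5)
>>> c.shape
(5, 5)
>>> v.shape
(7, 23)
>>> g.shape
(5, 7, 5)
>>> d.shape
(7, 2)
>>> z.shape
(5, 5)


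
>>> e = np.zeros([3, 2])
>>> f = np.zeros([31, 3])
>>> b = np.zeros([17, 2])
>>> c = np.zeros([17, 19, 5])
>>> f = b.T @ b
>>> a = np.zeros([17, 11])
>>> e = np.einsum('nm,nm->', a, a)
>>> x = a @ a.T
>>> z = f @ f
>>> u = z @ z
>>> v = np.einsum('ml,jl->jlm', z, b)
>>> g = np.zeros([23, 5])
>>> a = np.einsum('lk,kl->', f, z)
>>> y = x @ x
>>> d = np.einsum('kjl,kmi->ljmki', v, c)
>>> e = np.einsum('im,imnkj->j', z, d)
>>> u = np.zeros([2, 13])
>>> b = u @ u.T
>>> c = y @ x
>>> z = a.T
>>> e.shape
(5,)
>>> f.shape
(2, 2)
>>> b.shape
(2, 2)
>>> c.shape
(17, 17)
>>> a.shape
()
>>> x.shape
(17, 17)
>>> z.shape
()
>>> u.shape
(2, 13)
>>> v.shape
(17, 2, 2)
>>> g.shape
(23, 5)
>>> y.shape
(17, 17)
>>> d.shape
(2, 2, 19, 17, 5)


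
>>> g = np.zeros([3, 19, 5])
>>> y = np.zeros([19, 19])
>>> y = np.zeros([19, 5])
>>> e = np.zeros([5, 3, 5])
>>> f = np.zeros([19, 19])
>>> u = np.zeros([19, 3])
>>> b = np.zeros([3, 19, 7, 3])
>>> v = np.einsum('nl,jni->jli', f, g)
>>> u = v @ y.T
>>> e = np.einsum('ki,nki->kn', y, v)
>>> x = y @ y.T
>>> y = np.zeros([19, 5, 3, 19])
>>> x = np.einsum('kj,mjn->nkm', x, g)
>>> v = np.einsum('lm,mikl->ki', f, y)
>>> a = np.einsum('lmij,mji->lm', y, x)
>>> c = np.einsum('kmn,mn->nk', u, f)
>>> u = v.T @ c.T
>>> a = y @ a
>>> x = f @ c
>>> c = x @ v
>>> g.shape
(3, 19, 5)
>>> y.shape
(19, 5, 3, 19)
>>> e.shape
(19, 3)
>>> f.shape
(19, 19)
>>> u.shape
(5, 19)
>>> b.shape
(3, 19, 7, 3)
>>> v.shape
(3, 5)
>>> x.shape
(19, 3)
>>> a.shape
(19, 5, 3, 5)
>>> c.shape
(19, 5)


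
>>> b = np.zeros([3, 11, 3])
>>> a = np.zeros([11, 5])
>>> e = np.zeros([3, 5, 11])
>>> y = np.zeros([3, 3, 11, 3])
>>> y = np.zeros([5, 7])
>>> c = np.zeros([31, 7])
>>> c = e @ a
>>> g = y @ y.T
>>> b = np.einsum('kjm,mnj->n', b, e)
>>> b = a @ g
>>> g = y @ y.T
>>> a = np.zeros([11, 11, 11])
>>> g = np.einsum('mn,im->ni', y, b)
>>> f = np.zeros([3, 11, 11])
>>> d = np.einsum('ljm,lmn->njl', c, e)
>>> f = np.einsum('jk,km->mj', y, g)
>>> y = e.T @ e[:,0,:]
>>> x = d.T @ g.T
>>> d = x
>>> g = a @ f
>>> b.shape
(11, 5)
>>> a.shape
(11, 11, 11)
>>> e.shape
(3, 5, 11)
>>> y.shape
(11, 5, 11)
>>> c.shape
(3, 5, 5)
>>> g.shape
(11, 11, 5)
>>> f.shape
(11, 5)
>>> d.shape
(3, 5, 7)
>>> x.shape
(3, 5, 7)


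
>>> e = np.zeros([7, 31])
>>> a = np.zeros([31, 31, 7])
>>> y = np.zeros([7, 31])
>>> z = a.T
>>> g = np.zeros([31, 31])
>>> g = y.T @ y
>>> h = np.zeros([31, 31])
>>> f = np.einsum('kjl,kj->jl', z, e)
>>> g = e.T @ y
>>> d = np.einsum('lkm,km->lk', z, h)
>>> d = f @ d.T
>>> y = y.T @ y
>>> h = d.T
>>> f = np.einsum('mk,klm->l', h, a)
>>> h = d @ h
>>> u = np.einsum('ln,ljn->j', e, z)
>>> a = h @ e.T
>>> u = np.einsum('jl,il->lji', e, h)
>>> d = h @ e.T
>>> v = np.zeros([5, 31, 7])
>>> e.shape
(7, 31)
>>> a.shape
(31, 7)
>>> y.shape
(31, 31)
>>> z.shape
(7, 31, 31)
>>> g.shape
(31, 31)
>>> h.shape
(31, 31)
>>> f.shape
(31,)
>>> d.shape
(31, 7)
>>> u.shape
(31, 7, 31)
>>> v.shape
(5, 31, 7)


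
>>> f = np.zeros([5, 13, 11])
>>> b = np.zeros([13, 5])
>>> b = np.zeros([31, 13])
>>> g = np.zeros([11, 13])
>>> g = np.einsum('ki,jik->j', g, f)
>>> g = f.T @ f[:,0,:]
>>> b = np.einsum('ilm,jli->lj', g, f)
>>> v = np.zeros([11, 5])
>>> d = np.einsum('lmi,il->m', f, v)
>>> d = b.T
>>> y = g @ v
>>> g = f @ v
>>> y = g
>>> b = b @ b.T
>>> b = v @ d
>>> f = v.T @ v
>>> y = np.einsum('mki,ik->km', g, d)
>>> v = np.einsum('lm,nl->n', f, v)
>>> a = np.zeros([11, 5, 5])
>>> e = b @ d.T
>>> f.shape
(5, 5)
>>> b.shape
(11, 13)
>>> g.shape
(5, 13, 5)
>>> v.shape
(11,)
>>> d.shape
(5, 13)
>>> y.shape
(13, 5)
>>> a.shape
(11, 5, 5)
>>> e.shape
(11, 5)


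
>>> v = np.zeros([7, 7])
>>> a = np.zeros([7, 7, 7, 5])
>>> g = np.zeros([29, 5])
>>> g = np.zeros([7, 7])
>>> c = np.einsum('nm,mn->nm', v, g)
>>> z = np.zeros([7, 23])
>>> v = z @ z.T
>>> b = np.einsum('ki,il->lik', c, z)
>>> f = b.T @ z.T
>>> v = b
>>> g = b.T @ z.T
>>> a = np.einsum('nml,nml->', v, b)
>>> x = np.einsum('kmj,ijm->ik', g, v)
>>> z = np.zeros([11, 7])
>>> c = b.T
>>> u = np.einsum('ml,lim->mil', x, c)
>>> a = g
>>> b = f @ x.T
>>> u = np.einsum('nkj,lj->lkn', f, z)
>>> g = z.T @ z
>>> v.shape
(23, 7, 7)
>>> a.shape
(7, 7, 7)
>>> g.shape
(7, 7)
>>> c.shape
(7, 7, 23)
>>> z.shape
(11, 7)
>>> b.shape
(7, 7, 23)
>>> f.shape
(7, 7, 7)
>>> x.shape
(23, 7)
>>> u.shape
(11, 7, 7)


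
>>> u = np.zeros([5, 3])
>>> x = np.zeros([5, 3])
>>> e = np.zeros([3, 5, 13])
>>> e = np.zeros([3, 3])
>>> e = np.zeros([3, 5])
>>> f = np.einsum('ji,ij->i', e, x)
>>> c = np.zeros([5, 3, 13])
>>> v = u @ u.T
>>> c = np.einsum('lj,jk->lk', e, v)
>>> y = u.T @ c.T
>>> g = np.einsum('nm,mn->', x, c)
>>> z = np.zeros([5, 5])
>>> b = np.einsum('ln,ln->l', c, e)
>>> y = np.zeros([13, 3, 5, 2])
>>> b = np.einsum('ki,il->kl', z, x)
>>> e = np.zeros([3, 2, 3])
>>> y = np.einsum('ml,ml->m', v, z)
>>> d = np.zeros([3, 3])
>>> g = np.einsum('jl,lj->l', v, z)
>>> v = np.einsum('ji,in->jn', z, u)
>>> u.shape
(5, 3)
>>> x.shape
(5, 3)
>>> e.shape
(3, 2, 3)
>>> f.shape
(5,)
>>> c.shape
(3, 5)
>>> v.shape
(5, 3)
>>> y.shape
(5,)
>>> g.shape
(5,)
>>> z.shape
(5, 5)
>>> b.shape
(5, 3)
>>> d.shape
(3, 3)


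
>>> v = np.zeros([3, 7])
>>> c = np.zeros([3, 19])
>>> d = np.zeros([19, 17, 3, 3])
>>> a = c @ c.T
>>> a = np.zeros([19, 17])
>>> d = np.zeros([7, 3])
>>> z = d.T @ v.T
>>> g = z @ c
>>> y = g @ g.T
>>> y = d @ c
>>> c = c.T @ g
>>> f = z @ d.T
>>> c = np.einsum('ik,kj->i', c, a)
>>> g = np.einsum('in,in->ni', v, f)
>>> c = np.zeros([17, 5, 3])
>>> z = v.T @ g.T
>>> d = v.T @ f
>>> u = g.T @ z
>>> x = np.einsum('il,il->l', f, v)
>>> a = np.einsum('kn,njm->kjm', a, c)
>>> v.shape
(3, 7)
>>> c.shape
(17, 5, 3)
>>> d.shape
(7, 7)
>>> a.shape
(19, 5, 3)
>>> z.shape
(7, 7)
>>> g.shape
(7, 3)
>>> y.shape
(7, 19)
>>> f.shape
(3, 7)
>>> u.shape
(3, 7)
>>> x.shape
(7,)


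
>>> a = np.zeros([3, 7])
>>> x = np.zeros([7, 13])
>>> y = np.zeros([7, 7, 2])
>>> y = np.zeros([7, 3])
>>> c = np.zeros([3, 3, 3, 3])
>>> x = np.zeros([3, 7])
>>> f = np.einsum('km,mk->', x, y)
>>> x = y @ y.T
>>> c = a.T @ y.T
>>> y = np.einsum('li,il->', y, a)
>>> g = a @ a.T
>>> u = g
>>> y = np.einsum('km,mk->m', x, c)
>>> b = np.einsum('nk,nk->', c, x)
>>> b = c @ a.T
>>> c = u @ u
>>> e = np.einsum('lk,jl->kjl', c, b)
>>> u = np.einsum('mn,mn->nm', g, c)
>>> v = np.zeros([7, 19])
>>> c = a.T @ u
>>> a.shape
(3, 7)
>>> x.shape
(7, 7)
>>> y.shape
(7,)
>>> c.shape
(7, 3)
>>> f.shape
()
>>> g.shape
(3, 3)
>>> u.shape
(3, 3)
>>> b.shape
(7, 3)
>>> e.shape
(3, 7, 3)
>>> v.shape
(7, 19)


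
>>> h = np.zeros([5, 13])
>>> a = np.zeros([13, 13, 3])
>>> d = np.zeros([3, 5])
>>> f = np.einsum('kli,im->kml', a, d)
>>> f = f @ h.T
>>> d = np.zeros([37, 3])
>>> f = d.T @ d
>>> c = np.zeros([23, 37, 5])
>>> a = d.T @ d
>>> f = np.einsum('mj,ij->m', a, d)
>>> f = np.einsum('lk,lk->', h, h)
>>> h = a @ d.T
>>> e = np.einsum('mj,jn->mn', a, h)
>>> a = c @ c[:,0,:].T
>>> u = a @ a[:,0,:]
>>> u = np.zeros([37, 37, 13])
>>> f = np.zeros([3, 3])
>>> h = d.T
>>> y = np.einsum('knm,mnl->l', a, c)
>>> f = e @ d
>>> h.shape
(3, 37)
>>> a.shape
(23, 37, 23)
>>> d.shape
(37, 3)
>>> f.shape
(3, 3)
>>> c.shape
(23, 37, 5)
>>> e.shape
(3, 37)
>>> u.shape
(37, 37, 13)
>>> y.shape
(5,)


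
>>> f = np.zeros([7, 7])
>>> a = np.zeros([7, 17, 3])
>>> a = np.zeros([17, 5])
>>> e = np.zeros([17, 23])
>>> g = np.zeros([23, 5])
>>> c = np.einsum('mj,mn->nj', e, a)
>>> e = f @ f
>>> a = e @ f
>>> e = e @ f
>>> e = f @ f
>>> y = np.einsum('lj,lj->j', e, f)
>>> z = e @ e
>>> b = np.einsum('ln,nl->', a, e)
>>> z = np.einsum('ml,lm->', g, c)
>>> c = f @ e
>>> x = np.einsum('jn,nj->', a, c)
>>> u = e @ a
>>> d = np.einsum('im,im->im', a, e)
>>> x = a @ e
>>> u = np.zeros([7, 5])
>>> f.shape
(7, 7)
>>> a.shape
(7, 7)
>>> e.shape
(7, 7)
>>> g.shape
(23, 5)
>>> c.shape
(7, 7)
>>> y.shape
(7,)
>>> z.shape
()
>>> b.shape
()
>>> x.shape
(7, 7)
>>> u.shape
(7, 5)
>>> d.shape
(7, 7)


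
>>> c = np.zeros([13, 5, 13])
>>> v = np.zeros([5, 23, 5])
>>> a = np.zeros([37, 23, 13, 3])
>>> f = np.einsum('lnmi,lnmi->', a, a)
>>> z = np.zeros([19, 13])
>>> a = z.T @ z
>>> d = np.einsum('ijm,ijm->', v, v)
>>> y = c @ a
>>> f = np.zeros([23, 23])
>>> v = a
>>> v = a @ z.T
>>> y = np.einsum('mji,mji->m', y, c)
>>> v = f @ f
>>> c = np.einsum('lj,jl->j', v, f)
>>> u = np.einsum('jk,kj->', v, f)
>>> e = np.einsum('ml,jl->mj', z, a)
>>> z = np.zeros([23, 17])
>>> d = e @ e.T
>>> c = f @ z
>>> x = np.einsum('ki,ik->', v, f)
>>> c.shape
(23, 17)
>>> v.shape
(23, 23)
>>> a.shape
(13, 13)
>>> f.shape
(23, 23)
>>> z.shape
(23, 17)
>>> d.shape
(19, 19)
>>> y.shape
(13,)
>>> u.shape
()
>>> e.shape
(19, 13)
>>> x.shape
()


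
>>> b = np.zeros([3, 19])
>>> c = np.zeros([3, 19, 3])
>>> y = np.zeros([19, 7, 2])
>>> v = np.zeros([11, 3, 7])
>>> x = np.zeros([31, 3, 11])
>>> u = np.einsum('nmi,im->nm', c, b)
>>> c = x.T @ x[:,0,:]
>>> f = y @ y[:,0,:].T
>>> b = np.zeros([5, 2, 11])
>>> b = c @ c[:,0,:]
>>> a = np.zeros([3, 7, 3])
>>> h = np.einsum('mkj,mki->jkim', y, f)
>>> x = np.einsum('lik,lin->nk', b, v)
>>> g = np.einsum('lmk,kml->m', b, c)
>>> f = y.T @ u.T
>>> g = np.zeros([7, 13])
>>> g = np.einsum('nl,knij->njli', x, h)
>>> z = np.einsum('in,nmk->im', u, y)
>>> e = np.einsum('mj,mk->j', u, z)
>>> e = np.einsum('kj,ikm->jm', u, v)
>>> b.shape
(11, 3, 11)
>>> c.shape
(11, 3, 11)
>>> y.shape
(19, 7, 2)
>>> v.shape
(11, 3, 7)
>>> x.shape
(7, 11)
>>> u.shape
(3, 19)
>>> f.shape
(2, 7, 3)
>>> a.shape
(3, 7, 3)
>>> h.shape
(2, 7, 19, 19)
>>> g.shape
(7, 19, 11, 19)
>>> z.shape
(3, 7)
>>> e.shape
(19, 7)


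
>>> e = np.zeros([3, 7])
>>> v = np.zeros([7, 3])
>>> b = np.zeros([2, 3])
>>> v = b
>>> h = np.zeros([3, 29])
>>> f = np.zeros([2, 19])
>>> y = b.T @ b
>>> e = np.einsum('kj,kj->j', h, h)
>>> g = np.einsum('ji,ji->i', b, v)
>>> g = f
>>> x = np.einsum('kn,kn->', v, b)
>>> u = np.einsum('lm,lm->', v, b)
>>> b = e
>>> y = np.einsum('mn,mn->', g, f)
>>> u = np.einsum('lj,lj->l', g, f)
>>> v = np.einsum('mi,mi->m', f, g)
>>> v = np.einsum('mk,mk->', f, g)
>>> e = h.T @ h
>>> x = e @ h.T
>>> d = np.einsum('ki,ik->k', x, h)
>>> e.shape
(29, 29)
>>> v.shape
()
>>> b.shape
(29,)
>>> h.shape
(3, 29)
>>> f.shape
(2, 19)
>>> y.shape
()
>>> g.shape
(2, 19)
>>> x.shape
(29, 3)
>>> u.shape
(2,)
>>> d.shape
(29,)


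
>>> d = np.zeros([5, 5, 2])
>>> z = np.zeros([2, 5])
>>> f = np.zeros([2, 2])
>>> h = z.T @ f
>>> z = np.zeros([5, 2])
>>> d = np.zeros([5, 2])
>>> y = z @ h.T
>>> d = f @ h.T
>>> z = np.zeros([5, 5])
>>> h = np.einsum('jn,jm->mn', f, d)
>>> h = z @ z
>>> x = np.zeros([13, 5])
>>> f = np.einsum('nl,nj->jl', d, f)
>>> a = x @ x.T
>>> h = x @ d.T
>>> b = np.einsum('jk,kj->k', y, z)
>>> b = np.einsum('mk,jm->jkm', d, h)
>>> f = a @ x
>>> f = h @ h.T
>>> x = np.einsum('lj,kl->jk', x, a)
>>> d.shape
(2, 5)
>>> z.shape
(5, 5)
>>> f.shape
(13, 13)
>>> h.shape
(13, 2)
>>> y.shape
(5, 5)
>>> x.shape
(5, 13)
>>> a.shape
(13, 13)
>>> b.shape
(13, 5, 2)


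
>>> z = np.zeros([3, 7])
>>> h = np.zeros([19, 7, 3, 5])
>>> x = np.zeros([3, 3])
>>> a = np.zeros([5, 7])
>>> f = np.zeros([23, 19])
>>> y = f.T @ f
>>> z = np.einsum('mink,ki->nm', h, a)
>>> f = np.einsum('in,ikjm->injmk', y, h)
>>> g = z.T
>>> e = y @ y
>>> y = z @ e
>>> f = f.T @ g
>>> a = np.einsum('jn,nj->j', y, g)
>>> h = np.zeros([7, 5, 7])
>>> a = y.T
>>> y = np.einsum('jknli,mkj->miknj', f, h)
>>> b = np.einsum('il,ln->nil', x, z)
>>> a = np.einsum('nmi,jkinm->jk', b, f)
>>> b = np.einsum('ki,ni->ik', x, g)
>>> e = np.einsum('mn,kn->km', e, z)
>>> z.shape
(3, 19)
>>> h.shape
(7, 5, 7)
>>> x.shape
(3, 3)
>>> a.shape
(7, 5)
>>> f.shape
(7, 5, 3, 19, 3)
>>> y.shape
(7, 3, 5, 3, 7)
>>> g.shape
(19, 3)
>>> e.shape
(3, 19)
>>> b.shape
(3, 3)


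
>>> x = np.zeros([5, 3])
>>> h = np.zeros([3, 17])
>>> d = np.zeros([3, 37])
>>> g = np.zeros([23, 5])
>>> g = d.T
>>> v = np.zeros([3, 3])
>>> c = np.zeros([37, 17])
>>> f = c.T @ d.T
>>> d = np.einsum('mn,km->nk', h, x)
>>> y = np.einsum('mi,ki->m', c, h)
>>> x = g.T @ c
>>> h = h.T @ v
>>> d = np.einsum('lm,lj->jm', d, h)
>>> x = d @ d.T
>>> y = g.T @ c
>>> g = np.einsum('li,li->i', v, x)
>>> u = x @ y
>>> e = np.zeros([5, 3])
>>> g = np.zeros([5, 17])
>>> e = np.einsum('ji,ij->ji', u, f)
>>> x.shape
(3, 3)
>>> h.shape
(17, 3)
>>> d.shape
(3, 5)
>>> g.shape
(5, 17)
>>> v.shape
(3, 3)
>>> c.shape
(37, 17)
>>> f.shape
(17, 3)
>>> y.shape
(3, 17)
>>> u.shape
(3, 17)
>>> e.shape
(3, 17)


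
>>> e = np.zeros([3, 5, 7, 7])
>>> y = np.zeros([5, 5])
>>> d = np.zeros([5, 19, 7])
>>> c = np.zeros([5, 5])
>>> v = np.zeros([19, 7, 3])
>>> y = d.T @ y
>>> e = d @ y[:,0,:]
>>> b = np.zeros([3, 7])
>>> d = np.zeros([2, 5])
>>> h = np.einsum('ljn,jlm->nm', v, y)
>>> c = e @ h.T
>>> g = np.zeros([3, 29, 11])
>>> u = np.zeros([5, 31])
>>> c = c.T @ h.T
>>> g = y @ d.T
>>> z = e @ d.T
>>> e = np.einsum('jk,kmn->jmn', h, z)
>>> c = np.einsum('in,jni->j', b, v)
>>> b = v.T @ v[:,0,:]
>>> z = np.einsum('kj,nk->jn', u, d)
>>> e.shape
(3, 19, 2)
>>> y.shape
(7, 19, 5)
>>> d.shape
(2, 5)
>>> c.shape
(19,)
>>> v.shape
(19, 7, 3)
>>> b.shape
(3, 7, 3)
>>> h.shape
(3, 5)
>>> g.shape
(7, 19, 2)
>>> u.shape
(5, 31)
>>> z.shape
(31, 2)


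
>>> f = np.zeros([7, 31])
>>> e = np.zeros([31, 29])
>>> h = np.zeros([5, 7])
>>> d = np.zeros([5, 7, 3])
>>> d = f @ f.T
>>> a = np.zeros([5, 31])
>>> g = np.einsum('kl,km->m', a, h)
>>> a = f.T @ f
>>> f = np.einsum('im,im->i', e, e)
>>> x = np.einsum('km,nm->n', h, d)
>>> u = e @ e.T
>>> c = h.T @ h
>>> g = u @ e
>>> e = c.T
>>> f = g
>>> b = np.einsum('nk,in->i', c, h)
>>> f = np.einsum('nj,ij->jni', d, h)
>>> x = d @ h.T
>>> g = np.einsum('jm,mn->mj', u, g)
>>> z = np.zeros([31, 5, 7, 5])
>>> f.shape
(7, 7, 5)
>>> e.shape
(7, 7)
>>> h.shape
(5, 7)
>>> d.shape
(7, 7)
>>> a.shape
(31, 31)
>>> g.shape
(31, 31)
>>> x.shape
(7, 5)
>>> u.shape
(31, 31)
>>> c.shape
(7, 7)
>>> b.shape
(5,)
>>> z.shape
(31, 5, 7, 5)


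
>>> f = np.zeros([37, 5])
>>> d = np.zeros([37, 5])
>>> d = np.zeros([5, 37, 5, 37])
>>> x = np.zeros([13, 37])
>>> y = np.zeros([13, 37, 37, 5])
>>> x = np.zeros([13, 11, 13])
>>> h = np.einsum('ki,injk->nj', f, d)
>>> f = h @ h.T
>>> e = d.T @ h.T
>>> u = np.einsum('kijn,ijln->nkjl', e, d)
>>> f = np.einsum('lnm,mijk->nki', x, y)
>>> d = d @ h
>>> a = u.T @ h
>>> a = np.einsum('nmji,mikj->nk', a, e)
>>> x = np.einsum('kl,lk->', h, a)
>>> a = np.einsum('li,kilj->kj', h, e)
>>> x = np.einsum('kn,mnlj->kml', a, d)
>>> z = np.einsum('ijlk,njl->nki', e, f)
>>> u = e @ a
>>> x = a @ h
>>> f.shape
(11, 5, 37)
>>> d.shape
(5, 37, 5, 5)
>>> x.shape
(37, 5)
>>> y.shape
(13, 37, 37, 5)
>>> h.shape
(37, 5)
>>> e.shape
(37, 5, 37, 37)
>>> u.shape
(37, 5, 37, 37)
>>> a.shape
(37, 37)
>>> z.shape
(11, 37, 37)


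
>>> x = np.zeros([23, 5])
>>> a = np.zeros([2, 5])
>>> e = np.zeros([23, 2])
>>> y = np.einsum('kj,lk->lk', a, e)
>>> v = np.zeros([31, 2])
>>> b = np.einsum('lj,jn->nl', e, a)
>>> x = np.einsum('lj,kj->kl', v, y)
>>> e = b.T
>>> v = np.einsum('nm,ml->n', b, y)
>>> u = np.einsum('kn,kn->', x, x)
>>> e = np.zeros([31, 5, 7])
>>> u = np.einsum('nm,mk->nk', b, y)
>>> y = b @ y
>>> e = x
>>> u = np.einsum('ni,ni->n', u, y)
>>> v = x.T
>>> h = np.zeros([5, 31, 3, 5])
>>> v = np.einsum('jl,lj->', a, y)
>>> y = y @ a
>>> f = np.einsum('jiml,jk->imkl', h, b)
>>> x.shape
(23, 31)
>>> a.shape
(2, 5)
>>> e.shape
(23, 31)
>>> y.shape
(5, 5)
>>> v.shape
()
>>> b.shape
(5, 23)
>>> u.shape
(5,)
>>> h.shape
(5, 31, 3, 5)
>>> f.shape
(31, 3, 23, 5)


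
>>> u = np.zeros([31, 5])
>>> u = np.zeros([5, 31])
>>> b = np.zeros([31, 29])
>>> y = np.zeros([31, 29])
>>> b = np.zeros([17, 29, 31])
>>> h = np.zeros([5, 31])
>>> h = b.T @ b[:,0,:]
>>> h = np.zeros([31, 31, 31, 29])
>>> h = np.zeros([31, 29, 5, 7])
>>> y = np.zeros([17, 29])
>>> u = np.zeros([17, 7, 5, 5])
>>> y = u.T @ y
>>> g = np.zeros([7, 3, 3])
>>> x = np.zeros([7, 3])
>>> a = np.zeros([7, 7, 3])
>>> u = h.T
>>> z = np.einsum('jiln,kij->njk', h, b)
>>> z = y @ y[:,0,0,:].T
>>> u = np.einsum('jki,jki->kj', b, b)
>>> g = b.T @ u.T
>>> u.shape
(29, 17)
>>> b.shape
(17, 29, 31)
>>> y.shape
(5, 5, 7, 29)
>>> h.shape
(31, 29, 5, 7)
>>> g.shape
(31, 29, 29)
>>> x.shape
(7, 3)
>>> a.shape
(7, 7, 3)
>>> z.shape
(5, 5, 7, 5)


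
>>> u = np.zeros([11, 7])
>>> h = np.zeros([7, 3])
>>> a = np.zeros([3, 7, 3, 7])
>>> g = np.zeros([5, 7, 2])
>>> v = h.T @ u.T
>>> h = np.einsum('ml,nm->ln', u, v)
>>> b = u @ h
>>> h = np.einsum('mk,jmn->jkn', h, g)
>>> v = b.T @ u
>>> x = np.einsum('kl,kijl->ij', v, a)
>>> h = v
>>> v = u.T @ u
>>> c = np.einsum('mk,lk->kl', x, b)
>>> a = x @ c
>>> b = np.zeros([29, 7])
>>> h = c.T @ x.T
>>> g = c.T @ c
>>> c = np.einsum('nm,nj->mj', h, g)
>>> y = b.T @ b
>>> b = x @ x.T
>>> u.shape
(11, 7)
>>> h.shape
(11, 7)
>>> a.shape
(7, 11)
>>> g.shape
(11, 11)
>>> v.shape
(7, 7)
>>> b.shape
(7, 7)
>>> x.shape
(7, 3)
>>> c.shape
(7, 11)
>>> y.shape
(7, 7)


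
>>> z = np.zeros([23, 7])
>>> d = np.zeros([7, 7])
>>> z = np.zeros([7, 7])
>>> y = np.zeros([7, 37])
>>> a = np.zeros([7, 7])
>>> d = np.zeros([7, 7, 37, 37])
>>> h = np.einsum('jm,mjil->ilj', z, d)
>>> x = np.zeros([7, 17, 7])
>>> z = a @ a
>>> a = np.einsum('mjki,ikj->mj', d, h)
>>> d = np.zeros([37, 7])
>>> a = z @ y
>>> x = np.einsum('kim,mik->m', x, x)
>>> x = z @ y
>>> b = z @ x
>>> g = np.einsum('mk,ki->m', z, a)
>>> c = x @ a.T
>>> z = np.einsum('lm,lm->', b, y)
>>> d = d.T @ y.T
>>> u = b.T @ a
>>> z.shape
()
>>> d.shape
(7, 7)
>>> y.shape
(7, 37)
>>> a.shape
(7, 37)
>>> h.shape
(37, 37, 7)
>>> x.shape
(7, 37)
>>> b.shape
(7, 37)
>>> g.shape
(7,)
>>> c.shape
(7, 7)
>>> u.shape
(37, 37)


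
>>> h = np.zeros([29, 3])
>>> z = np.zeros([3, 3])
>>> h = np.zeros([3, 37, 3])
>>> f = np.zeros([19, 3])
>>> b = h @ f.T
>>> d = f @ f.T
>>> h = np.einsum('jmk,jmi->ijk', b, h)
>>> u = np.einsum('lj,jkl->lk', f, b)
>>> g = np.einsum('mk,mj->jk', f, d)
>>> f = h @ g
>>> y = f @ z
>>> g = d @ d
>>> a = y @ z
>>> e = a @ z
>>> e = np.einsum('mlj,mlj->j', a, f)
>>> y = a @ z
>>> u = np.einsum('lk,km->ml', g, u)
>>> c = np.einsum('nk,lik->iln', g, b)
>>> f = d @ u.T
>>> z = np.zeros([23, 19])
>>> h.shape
(3, 3, 19)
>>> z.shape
(23, 19)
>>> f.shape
(19, 37)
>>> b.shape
(3, 37, 19)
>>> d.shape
(19, 19)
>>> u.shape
(37, 19)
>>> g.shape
(19, 19)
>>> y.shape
(3, 3, 3)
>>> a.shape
(3, 3, 3)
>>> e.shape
(3,)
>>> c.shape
(37, 3, 19)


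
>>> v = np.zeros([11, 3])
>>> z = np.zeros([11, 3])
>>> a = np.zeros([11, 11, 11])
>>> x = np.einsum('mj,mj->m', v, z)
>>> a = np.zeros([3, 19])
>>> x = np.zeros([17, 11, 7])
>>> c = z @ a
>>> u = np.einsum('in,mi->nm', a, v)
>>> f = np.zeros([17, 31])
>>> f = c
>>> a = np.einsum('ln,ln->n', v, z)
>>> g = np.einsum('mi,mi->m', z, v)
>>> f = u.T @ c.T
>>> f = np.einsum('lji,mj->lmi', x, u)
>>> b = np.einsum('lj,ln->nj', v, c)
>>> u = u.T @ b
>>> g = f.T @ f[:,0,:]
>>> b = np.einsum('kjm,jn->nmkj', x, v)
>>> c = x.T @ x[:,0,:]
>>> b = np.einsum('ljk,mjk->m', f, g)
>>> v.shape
(11, 3)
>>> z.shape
(11, 3)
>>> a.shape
(3,)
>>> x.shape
(17, 11, 7)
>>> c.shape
(7, 11, 7)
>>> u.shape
(11, 3)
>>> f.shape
(17, 19, 7)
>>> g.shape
(7, 19, 7)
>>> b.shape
(7,)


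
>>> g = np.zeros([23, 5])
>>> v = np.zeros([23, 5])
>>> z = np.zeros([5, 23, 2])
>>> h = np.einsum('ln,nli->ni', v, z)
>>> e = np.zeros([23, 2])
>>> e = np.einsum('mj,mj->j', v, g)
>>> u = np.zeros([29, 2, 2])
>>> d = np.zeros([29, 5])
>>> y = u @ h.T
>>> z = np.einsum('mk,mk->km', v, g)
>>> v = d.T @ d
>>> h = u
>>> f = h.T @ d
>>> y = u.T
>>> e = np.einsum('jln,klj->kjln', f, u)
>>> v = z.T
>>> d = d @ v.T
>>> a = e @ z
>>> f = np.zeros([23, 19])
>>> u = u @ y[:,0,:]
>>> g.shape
(23, 5)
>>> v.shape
(23, 5)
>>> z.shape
(5, 23)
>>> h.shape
(29, 2, 2)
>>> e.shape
(29, 2, 2, 5)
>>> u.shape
(29, 2, 29)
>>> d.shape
(29, 23)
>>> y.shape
(2, 2, 29)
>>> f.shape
(23, 19)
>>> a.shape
(29, 2, 2, 23)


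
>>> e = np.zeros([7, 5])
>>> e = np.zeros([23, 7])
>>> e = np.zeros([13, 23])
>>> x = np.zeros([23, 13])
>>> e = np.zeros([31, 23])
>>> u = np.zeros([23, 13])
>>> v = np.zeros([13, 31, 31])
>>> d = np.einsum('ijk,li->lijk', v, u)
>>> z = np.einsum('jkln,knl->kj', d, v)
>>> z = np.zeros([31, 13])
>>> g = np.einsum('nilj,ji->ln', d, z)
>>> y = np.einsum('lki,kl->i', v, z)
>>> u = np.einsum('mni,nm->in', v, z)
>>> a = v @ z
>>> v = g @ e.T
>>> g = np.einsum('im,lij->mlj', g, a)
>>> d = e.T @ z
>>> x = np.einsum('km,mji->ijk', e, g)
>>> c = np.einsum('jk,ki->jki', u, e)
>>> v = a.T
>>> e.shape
(31, 23)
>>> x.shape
(13, 13, 31)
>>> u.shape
(31, 31)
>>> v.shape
(13, 31, 13)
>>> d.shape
(23, 13)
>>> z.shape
(31, 13)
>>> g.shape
(23, 13, 13)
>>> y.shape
(31,)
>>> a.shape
(13, 31, 13)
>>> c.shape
(31, 31, 23)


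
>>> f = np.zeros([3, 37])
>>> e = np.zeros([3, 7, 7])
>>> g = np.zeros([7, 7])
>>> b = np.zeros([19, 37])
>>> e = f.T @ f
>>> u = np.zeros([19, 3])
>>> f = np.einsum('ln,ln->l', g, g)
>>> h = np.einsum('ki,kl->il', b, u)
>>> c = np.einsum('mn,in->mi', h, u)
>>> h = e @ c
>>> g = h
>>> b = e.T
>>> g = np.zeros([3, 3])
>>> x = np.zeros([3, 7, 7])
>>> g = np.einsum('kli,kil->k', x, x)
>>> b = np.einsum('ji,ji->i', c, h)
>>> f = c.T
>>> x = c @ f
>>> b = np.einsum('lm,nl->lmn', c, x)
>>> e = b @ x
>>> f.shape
(19, 37)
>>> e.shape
(37, 19, 37)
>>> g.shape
(3,)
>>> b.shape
(37, 19, 37)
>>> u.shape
(19, 3)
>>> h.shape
(37, 19)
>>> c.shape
(37, 19)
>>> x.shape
(37, 37)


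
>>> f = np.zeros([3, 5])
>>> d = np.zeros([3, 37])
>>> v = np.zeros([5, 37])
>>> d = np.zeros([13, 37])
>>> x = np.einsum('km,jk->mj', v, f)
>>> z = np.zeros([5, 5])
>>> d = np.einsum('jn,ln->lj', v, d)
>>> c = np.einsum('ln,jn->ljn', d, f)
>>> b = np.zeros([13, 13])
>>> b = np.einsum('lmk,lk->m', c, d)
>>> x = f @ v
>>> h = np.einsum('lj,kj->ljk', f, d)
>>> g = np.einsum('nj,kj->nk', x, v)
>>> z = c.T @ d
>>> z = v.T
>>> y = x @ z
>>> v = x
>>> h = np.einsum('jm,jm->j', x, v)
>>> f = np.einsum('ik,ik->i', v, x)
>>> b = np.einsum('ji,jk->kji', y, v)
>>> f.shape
(3,)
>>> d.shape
(13, 5)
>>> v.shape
(3, 37)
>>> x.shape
(3, 37)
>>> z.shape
(37, 5)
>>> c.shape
(13, 3, 5)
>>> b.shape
(37, 3, 5)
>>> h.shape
(3,)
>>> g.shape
(3, 5)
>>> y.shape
(3, 5)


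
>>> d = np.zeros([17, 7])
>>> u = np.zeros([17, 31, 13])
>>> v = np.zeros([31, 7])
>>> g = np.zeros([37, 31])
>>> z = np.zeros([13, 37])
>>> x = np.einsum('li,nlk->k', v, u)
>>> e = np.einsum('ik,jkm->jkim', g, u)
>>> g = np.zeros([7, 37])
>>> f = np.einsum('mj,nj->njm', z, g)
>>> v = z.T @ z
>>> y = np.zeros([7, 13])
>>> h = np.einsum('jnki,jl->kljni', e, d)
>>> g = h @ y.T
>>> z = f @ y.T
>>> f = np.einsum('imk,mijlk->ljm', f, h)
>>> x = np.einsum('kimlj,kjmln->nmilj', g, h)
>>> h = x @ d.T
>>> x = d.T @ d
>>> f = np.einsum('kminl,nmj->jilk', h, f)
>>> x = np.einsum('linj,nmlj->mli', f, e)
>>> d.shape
(17, 7)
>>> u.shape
(17, 31, 13)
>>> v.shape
(37, 37)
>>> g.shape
(37, 7, 17, 31, 7)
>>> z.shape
(7, 37, 7)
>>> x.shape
(31, 37, 7)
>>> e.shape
(17, 31, 37, 13)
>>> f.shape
(37, 7, 17, 13)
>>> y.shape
(7, 13)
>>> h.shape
(13, 17, 7, 31, 17)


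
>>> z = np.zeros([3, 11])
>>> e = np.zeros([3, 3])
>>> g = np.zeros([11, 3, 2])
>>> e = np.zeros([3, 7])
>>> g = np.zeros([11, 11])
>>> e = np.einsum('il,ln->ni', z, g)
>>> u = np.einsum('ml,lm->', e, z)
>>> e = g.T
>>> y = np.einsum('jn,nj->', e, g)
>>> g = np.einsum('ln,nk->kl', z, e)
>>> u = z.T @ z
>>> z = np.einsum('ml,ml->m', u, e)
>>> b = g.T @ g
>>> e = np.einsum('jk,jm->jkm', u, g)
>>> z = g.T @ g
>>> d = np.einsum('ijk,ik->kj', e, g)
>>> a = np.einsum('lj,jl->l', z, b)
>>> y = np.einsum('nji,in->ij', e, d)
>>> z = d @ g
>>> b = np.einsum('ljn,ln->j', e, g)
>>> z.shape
(3, 3)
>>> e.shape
(11, 11, 3)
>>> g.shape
(11, 3)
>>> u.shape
(11, 11)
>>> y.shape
(3, 11)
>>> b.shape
(11,)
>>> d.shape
(3, 11)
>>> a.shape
(3,)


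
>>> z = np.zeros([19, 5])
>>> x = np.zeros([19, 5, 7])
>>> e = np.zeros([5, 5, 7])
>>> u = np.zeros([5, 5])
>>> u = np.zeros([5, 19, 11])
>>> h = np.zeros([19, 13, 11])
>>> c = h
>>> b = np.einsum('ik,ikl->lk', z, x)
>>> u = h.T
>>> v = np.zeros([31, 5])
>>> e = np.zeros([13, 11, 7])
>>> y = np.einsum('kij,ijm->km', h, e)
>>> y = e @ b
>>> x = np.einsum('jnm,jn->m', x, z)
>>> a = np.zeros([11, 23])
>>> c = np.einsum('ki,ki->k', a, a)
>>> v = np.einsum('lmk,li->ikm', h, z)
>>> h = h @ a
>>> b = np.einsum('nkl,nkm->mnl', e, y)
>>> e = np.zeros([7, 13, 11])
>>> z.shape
(19, 5)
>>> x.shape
(7,)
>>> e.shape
(7, 13, 11)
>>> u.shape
(11, 13, 19)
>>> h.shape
(19, 13, 23)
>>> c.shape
(11,)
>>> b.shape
(5, 13, 7)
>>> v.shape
(5, 11, 13)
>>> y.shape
(13, 11, 5)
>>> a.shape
(11, 23)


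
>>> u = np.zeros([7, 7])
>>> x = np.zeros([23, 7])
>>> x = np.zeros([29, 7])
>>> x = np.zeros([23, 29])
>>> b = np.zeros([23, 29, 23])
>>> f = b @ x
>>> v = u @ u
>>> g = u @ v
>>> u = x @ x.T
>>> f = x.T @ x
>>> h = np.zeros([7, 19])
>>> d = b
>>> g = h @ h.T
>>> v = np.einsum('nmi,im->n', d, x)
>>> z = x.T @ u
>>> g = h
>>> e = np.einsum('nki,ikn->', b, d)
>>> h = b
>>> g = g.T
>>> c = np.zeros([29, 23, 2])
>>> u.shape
(23, 23)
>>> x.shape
(23, 29)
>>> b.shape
(23, 29, 23)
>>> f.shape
(29, 29)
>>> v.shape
(23,)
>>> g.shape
(19, 7)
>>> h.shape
(23, 29, 23)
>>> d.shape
(23, 29, 23)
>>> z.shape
(29, 23)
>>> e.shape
()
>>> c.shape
(29, 23, 2)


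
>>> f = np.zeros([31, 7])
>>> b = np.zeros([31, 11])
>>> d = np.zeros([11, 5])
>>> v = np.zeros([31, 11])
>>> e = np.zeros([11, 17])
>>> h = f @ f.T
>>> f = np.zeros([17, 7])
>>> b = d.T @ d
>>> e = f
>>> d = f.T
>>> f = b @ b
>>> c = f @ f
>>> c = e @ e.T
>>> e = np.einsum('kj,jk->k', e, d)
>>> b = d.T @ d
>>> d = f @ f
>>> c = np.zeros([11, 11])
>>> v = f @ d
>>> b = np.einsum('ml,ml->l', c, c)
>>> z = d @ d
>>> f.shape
(5, 5)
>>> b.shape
(11,)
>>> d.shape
(5, 5)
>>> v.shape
(5, 5)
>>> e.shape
(17,)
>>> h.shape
(31, 31)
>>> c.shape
(11, 11)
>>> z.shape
(5, 5)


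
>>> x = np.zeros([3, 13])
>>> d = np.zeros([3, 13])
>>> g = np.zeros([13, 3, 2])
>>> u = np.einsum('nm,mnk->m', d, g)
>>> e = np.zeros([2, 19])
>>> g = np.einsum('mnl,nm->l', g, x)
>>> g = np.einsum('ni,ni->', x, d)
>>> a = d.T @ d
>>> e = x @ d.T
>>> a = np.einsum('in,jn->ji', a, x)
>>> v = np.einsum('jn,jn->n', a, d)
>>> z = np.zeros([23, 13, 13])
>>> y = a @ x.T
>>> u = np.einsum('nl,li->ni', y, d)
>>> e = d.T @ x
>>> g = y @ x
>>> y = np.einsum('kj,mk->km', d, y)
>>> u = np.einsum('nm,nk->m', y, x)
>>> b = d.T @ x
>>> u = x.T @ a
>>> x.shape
(3, 13)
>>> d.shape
(3, 13)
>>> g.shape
(3, 13)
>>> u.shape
(13, 13)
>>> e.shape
(13, 13)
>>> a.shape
(3, 13)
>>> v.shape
(13,)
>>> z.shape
(23, 13, 13)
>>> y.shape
(3, 3)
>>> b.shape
(13, 13)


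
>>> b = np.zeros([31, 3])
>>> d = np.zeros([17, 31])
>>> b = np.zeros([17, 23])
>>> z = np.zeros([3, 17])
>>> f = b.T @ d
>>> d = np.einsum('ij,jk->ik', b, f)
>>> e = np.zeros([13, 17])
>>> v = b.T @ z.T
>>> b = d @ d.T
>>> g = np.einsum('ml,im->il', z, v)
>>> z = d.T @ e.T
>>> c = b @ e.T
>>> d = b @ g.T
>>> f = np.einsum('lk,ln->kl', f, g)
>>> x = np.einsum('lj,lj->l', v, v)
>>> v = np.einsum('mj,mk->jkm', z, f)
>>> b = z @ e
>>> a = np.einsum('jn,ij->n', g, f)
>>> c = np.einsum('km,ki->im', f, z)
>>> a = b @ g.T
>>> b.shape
(31, 17)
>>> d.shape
(17, 23)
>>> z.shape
(31, 13)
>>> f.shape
(31, 23)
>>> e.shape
(13, 17)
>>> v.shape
(13, 23, 31)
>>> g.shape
(23, 17)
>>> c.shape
(13, 23)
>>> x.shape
(23,)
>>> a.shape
(31, 23)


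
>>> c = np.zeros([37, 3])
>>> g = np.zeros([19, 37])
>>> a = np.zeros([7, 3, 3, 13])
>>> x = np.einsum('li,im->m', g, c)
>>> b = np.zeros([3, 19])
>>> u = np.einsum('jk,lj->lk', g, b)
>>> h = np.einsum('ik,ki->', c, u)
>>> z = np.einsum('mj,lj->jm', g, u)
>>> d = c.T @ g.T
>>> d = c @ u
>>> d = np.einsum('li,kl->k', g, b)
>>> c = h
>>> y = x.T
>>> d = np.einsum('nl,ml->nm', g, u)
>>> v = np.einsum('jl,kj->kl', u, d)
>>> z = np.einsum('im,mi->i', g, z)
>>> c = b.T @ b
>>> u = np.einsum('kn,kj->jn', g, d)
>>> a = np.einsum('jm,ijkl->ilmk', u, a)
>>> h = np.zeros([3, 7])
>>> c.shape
(19, 19)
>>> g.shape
(19, 37)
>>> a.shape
(7, 13, 37, 3)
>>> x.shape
(3,)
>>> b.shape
(3, 19)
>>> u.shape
(3, 37)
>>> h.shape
(3, 7)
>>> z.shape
(19,)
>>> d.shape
(19, 3)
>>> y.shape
(3,)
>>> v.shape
(19, 37)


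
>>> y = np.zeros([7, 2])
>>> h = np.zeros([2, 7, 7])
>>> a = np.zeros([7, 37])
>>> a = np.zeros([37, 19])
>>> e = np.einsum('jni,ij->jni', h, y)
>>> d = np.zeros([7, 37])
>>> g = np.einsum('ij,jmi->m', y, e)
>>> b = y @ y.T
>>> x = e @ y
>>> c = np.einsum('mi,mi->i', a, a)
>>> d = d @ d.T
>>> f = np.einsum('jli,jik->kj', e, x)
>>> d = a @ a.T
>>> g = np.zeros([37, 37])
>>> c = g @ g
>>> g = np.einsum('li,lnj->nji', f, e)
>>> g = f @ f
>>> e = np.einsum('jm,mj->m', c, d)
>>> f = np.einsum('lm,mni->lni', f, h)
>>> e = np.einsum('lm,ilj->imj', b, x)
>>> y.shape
(7, 2)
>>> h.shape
(2, 7, 7)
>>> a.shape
(37, 19)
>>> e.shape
(2, 7, 2)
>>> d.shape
(37, 37)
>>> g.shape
(2, 2)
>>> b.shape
(7, 7)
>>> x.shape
(2, 7, 2)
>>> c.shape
(37, 37)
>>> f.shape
(2, 7, 7)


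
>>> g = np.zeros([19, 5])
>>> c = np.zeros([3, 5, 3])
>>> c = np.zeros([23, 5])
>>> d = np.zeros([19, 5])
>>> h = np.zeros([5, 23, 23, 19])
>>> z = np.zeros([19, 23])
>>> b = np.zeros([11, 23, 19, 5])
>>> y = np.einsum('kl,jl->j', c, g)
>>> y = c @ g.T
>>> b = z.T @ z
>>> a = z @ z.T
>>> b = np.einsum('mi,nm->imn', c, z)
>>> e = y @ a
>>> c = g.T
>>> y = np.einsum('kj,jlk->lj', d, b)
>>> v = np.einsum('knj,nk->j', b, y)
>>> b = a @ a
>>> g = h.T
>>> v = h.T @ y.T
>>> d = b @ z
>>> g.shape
(19, 23, 23, 5)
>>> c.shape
(5, 19)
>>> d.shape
(19, 23)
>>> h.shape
(5, 23, 23, 19)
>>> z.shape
(19, 23)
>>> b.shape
(19, 19)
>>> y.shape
(23, 5)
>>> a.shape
(19, 19)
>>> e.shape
(23, 19)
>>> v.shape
(19, 23, 23, 23)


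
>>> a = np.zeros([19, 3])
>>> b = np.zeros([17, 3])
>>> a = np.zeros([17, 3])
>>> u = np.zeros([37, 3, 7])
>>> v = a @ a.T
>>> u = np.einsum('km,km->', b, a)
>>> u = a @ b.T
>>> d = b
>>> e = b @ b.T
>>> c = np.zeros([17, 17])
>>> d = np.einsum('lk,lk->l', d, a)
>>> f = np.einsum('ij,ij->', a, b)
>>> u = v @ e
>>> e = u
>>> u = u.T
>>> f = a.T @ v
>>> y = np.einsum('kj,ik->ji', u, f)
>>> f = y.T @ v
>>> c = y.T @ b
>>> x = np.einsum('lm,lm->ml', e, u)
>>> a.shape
(17, 3)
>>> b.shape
(17, 3)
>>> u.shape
(17, 17)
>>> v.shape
(17, 17)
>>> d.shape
(17,)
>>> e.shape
(17, 17)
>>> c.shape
(3, 3)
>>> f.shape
(3, 17)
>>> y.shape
(17, 3)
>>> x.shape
(17, 17)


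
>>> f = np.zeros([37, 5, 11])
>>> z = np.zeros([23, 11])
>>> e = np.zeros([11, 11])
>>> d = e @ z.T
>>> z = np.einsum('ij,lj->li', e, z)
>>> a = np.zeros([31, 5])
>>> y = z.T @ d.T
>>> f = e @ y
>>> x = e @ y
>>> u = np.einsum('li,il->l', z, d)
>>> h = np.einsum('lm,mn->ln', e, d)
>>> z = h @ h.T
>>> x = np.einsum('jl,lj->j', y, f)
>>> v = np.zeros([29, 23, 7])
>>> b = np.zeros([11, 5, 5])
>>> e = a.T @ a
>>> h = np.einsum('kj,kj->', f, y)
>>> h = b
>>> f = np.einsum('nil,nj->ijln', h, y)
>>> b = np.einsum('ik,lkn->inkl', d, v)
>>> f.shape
(5, 11, 5, 11)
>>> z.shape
(11, 11)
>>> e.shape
(5, 5)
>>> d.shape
(11, 23)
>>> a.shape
(31, 5)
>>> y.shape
(11, 11)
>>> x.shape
(11,)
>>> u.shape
(23,)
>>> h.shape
(11, 5, 5)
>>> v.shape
(29, 23, 7)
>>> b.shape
(11, 7, 23, 29)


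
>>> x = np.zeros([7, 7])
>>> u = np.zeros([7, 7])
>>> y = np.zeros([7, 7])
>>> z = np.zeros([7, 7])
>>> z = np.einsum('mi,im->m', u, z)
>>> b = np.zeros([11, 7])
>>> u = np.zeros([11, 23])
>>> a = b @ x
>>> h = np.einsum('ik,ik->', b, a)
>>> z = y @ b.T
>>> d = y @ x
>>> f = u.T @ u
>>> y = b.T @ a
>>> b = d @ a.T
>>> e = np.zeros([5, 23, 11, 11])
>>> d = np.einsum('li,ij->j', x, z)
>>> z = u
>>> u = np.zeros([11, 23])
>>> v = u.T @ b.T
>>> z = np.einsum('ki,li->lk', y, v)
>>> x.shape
(7, 7)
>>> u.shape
(11, 23)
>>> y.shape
(7, 7)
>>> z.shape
(23, 7)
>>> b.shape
(7, 11)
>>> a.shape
(11, 7)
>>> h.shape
()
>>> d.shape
(11,)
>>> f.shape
(23, 23)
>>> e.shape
(5, 23, 11, 11)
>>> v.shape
(23, 7)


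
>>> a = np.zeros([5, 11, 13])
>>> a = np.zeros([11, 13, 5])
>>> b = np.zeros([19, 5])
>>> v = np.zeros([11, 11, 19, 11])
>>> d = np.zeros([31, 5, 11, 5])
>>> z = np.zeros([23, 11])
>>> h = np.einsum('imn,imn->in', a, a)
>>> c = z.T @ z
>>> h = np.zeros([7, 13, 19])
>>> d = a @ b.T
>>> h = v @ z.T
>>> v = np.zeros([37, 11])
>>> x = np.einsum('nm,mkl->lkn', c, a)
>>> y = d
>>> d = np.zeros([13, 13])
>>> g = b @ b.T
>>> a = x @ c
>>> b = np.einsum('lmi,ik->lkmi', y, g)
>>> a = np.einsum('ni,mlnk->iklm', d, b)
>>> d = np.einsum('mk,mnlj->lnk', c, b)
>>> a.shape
(13, 19, 19, 11)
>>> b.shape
(11, 19, 13, 19)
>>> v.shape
(37, 11)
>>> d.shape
(13, 19, 11)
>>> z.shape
(23, 11)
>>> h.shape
(11, 11, 19, 23)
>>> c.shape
(11, 11)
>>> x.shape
(5, 13, 11)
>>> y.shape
(11, 13, 19)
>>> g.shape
(19, 19)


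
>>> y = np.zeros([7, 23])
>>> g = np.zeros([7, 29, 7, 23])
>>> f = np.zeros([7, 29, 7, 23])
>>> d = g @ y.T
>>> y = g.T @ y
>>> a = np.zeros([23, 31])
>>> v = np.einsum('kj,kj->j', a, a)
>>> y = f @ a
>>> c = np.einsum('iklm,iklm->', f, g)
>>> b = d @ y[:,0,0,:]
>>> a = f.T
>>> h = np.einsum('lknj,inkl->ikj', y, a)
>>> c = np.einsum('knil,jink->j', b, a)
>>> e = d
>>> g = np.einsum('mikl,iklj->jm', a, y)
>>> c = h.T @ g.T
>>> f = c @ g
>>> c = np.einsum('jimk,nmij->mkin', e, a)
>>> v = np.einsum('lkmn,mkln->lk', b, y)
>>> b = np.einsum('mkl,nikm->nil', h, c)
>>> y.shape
(7, 29, 7, 31)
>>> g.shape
(31, 23)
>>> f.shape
(31, 29, 23)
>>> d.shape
(7, 29, 7, 7)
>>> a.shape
(23, 7, 29, 7)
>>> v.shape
(7, 29)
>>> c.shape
(7, 7, 29, 23)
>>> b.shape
(7, 7, 31)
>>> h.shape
(23, 29, 31)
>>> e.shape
(7, 29, 7, 7)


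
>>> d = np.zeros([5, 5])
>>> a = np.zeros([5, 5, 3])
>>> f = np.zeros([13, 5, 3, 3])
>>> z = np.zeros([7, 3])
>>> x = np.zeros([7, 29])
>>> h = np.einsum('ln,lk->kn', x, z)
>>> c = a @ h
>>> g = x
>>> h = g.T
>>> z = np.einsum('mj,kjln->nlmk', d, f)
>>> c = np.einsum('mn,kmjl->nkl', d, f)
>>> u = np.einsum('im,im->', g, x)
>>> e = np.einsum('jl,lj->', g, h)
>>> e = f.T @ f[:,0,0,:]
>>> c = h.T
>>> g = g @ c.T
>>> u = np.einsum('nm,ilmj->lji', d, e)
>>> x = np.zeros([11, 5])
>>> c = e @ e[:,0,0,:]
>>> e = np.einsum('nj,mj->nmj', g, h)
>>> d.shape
(5, 5)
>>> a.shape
(5, 5, 3)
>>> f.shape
(13, 5, 3, 3)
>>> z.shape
(3, 3, 5, 13)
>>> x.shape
(11, 5)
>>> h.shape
(29, 7)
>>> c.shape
(3, 3, 5, 3)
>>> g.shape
(7, 7)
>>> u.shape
(3, 3, 3)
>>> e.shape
(7, 29, 7)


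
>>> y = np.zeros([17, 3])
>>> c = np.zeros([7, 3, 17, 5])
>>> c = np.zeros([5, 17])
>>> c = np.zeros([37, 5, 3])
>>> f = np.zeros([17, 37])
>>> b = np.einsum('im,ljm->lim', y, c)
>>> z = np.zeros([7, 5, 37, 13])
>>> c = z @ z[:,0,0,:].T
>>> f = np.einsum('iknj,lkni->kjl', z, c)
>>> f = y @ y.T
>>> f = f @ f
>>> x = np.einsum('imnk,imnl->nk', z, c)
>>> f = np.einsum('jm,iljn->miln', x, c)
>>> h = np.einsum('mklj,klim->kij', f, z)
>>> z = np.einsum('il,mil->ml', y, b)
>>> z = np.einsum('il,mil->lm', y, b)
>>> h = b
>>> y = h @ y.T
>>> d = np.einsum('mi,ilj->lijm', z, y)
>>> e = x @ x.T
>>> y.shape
(37, 17, 17)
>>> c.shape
(7, 5, 37, 7)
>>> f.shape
(13, 7, 5, 7)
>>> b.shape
(37, 17, 3)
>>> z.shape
(3, 37)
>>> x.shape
(37, 13)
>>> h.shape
(37, 17, 3)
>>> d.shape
(17, 37, 17, 3)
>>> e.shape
(37, 37)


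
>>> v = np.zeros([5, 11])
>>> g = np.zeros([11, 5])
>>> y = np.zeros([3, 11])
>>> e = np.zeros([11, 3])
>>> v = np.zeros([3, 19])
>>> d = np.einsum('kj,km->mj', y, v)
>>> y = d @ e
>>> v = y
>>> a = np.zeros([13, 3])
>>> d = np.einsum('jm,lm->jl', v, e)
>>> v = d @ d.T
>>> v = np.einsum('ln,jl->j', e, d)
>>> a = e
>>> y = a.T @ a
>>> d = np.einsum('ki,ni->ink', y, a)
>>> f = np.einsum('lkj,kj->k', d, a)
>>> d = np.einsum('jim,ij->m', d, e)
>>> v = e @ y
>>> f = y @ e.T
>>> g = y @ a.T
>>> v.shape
(11, 3)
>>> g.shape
(3, 11)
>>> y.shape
(3, 3)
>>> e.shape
(11, 3)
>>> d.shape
(3,)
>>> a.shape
(11, 3)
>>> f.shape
(3, 11)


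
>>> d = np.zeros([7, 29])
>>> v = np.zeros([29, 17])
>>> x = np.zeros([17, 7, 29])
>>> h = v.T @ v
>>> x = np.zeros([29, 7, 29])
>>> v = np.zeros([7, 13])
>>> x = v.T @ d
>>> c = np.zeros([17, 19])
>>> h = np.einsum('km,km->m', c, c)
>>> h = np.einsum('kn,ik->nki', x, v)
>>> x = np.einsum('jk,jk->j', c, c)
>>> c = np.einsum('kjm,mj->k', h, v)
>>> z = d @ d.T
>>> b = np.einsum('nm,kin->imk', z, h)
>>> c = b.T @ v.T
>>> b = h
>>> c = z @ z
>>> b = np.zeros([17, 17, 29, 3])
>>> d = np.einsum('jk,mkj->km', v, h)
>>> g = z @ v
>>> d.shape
(13, 29)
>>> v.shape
(7, 13)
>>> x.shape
(17,)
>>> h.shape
(29, 13, 7)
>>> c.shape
(7, 7)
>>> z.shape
(7, 7)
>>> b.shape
(17, 17, 29, 3)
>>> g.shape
(7, 13)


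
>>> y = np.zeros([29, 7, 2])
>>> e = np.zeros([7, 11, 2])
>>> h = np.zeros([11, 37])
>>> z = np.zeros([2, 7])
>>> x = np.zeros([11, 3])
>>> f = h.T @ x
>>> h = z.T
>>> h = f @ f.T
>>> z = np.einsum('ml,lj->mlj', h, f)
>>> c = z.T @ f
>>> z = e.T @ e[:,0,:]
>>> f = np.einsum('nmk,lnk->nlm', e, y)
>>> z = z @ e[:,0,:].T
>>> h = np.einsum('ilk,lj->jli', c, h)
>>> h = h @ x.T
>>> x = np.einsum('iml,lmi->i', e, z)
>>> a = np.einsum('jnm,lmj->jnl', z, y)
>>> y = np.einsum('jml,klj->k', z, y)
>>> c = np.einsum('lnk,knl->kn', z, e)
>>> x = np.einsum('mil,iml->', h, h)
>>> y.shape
(29,)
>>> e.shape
(7, 11, 2)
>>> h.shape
(37, 37, 11)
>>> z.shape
(2, 11, 7)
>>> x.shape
()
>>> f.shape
(7, 29, 11)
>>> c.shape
(7, 11)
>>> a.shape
(2, 11, 29)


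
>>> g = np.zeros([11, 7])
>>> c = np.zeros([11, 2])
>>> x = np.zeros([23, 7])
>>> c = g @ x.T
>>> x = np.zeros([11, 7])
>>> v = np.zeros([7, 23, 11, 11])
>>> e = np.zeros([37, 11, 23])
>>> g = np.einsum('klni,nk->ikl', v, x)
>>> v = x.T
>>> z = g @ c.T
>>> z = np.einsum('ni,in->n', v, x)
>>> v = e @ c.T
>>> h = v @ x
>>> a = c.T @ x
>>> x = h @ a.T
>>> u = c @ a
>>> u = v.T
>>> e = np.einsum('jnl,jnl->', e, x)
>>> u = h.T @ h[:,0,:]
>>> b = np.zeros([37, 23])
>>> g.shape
(11, 7, 23)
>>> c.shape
(11, 23)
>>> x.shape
(37, 11, 23)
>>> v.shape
(37, 11, 11)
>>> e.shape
()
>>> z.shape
(7,)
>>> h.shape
(37, 11, 7)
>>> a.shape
(23, 7)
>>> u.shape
(7, 11, 7)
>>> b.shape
(37, 23)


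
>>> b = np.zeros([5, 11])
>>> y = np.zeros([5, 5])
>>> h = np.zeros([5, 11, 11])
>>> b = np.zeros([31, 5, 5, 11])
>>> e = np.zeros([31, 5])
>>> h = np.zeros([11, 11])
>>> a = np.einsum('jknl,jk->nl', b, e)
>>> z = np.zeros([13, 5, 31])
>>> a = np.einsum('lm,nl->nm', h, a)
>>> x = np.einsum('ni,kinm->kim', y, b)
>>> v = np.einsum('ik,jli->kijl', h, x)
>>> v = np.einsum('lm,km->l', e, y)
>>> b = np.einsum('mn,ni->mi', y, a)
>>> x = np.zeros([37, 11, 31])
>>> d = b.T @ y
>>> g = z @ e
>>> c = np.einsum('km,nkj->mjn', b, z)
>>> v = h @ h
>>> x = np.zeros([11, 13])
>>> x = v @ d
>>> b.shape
(5, 11)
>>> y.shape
(5, 5)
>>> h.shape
(11, 11)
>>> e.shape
(31, 5)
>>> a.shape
(5, 11)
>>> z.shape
(13, 5, 31)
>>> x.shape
(11, 5)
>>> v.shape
(11, 11)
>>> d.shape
(11, 5)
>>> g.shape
(13, 5, 5)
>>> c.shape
(11, 31, 13)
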